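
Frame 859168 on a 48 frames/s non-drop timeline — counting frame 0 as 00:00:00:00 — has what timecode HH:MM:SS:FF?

859168 ÷ 48 = 17899 full seconds, remainder 16 frames.
17899 s = 4 h 58 min 19 s.
Timecode: 04:58:19:16.

04:58:19:16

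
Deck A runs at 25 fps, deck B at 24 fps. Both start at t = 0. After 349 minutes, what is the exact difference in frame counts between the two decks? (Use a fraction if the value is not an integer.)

349 min = 20940 s.
A emits 25 × 20940 = 523500 frames; B emits 24 × 20940 = 502560.
Difference = 20940 frames; B is behind A.

20940 frames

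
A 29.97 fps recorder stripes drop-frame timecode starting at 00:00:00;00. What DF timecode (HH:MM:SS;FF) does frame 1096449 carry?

10:09:44;27

Each 10-minute DF block holds 10 × 60 × 30 − 9 × 2 = 17982 frames. 1096449 ÷ 17982 → 60 full blocks, remainder 17529.
Within the partial block the first minute is 1800 frames and each further minute 1798, so 9 further minute boundaries passed. Total skipped labels = 18 × 60 + 2 × 9 = 1098.
Non-drop label index = 1096449 + 1098 = 1097547; at 30 labels/s that is 10:09:44:27, i.e. DF 10:09:44;27.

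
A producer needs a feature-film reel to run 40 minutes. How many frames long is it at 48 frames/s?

40 min = 2400 s.
Frames = 2400 × 48 = 115200.

115200 frames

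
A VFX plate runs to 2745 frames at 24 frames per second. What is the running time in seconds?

Running time = 2745 / (24) = 114.375 s.

114.375 seconds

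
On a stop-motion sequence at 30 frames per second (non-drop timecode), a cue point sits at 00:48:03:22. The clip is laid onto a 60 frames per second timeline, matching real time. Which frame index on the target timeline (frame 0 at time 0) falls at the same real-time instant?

Source frame index: (0×3600 + 48×60 + 3) × 30 + 22 = 86512.
Real time: 86512 / (30) = 43256/15 s.
Target frame: (43256/15) × (60) = 173024.

frame 173024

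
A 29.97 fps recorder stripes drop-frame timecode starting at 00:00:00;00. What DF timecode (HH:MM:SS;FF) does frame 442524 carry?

04:06:05;18

Each 10-minute DF block holds 10 × 60 × 30 − 9 × 2 = 17982 frames. 442524 ÷ 17982 → 24 full blocks, remainder 10956.
Within the partial block the first minute is 1800 frames and each further minute 1798, so 6 further minute boundaries passed. Total skipped labels = 18 × 24 + 2 × 6 = 444.
Non-drop label index = 442524 + 444 = 442968; at 30 labels/s that is 04:06:05:18, i.e. DF 04:06:05;18.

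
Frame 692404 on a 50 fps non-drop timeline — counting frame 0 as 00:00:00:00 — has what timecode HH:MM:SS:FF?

03:50:48:04

692404 ÷ 50 = 13848 full seconds, remainder 4 frames.
13848 s = 3 h 50 min 48 s.
Timecode: 03:50:48:04.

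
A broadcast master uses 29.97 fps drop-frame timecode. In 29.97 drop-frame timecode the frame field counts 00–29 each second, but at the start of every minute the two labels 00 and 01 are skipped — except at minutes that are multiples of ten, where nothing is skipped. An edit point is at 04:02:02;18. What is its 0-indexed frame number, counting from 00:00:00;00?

As if non-drop at 30 labels/s: (4 × 3600 + 2 × 60 + 2) × 30 + 18 = 435678.
Minute boundaries passed: 242; those not divisible by 10: 242 − 24 = 218; dropped labels = 2 × 218 = 436.
Actual frame index = 435678 − 436 = 435242.

435242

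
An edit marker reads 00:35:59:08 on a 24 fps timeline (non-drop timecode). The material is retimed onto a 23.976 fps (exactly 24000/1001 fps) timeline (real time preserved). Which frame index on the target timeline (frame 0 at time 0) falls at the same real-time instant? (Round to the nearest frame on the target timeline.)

frame 51772

Source frame index: (0×3600 + 35×60 + 59) × 24 + 8 = 51824.
Real time: 51824 / (24) = 6478/3 s.
Target frame: (6478/3) × (24000/1001) = 51824000/1001 ≈ 51772.228 → 51772.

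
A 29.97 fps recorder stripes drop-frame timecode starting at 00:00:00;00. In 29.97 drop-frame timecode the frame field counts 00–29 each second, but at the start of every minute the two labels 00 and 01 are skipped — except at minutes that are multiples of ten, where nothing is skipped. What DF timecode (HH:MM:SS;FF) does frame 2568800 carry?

Each 10-minute DF block holds 10 × 60 × 30 − 9 × 2 = 17982 frames. 2568800 ÷ 17982 → 142 full blocks, remainder 15356.
Within the partial block the first minute is 1800 frames and each further minute 1798, so 8 further minute boundaries passed. Total skipped labels = 18 × 142 + 2 × 8 = 2572.
Non-drop label index = 2568800 + 2572 = 2571372; at 30 labels/s that is 23:48:32:12, i.e. DF 23:48:32;12.

23:48:32;12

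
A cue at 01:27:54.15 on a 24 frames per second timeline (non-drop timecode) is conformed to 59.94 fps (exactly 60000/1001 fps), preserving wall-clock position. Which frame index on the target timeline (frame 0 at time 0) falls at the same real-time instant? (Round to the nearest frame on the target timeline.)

frame 316161

Source frame index: (1×3600 + 27×60 + 54) × 24 + 15 = 126591.
Real time: 126591 / (24) = 42197/8 s.
Target frame: (42197/8) × (60000/1001) = 316477500/1001 ≈ 316161.339 → 316161.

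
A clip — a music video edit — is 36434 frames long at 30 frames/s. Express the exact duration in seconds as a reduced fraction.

Running time = 36434 ÷ (30) = 36434 × 1/30 = 18217/15 s.

18217/15 seconds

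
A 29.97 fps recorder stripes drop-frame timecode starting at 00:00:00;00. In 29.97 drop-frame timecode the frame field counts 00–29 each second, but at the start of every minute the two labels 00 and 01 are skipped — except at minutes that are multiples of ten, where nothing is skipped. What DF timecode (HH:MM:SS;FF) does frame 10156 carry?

00:05:38;26

Ten DF minutes hold 17982 frames, so frame 10156 lies in block 0 (frames 0–17981) with 10156 frames into that block.
The block's first minute is 1800 frames and the rest 1798 each; 10156 frames reaches minute 5, so 0 × 18 + 5 × 2 = 10 labels have been skipped so far.
Adding those back, label number 10156 + 10 = 10166 at 30 labels/s is 338 s + 26 f = 0 h 5 min 38 s frame 26, i.e. 00:05:38;26.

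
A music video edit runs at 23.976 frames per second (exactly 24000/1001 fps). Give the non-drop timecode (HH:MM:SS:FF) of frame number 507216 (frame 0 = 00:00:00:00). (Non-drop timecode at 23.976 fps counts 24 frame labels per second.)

507216 ÷ 24 = 21134 full seconds, remainder 0 frames.
21134 s = 5 h 52 min 14 s.
Timecode: 05:52:14:00.

05:52:14:00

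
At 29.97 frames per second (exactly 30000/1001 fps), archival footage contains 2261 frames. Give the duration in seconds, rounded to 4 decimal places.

75.4420 seconds

Running time = 2261 × 1001/30000 = 2263261/30000 s ≈ 75.4420 s.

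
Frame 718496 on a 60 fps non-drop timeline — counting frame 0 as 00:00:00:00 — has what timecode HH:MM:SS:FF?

718496 ÷ 60 = 11974 full seconds, remainder 56 frames.
11974 s = 3 h 19 min 34 s.
Timecode: 03:19:34:56.

03:19:34:56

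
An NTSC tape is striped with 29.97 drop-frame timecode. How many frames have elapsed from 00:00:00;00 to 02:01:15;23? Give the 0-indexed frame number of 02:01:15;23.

218055

Complete 10-minute blocks: 12, each 17982 frames → 215784.
Remaining 1 whole minute in the current block: 1800 + 0 × 1798 = 1800 frames.
Within the current minute: 15 × 30 + 23 − 2 = 471 (labels ;00/;01 skipped at this minute). Total = 215784 + 1800 + 471 = 218055.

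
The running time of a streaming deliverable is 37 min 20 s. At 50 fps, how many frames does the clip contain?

37 min 20 s = 2240 s.
Frames = 2240 × 50 = 112000.

112000 frames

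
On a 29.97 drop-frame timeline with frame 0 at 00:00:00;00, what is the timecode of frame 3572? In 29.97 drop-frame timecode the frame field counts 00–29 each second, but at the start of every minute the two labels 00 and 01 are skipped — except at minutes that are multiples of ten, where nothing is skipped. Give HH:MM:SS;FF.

00:01:59;04

Each 10-minute DF block holds 10 × 60 × 30 − 9 × 2 = 17982 frames. 3572 ÷ 17982 → 0 full blocks, remainder 3572.
Within the partial block the first minute is 1800 frames and each further minute 1798, so 1 further minute boundary passed. Total skipped labels = 18 × 0 + 2 × 1 = 2.
Non-drop label index = 3572 + 2 = 3574; at 30 labels/s that is 00:01:59:04, i.e. DF 00:01:59;04.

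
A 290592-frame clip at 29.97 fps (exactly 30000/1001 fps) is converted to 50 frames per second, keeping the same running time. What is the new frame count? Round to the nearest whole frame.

484804 frames

Frames at target rate = 290592 × (50) / (30000/1001) = 12120108/25 ≈ 484804.320.
Nearest whole frame: 484804.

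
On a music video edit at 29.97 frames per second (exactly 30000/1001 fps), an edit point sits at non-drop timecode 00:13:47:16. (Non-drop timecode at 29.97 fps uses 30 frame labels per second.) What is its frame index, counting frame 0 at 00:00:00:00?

Total seconds to the label: (0 × 3600 + 13 × 60 + 47) = 827.
Frame index = 827 × 30 + 16 = 24826.

24826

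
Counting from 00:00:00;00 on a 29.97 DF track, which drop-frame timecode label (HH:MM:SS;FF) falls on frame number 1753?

00:00:58;13

Ten DF minutes hold 17982 frames, so frame 1753 lies in block 0 (frames 0–17981) with 1753 frames into that block.
The block's first minute is 1800 frames and the rest 1798 each; 1753 frames reaches minute 0, so 0 × 18 + 0 × 2 = 0 labels have been skipped so far.
Adding those back, label number 1753 + 0 = 1753 at 30 labels/s is 58 s + 13 f = 0 h 0 min 58 s frame 13, i.e. 00:00:58;13.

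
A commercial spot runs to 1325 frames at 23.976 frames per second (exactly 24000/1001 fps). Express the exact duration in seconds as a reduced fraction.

53053/960 seconds

Running time = 1325 ÷ (24000/1001) = 1325 × 1001/24000 = 53053/960 s.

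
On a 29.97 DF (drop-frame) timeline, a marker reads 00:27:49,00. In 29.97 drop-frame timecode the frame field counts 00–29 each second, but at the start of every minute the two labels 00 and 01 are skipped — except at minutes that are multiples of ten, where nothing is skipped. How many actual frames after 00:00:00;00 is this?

50020

Complete 10-minute blocks: 2, each 17982 frames → 35964.
Remaining 7 whole minutes in the current block: 1800 + 6 × 1798 = 12588 frames.
Within the current minute: 49 × 30 + 0 − 2 = 1468 (labels ;00/;01 skipped at this minute). Total = 35964 + 12588 + 1468 = 50020.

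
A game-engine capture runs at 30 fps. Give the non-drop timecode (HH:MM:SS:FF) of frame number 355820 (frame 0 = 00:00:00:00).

355820 ÷ 30 = 11860 full seconds, remainder 20 frames.
11860 s = 3 h 17 min 40 s.
Timecode: 03:17:40:20.

03:17:40:20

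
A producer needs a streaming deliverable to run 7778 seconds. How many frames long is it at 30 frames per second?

233340 frames

Frames = 7778 × 30 = 233340.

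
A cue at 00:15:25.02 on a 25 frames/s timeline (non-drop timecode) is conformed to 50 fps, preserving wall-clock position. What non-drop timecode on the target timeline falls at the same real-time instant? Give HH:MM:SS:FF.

00:15:25:04

Source frame index: (0×3600 + 15×60 + 25) × 25 + 2 = 23127.
Real time: 23127 / (25) = 23127/25 s.
Target frame: (23127/25) × (50) = 46254.
At 50 labels/s: frame 46254 → 00:15:25:04.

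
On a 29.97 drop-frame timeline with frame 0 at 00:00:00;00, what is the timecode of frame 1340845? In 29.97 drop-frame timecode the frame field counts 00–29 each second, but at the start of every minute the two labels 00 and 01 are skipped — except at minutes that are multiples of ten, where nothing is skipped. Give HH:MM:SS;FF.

Each 10-minute DF block holds 10 × 60 × 30 − 9 × 2 = 17982 frames. 1340845 ÷ 17982 → 74 full blocks, remainder 10177.
Within the partial block the first minute is 1800 frames and each further minute 1798, so 5 further minute boundaries passed. Total skipped labels = 18 × 74 + 2 × 5 = 1342.
Non-drop label index = 1340845 + 1342 = 1342187; at 30 labels/s that is 12:25:39:17, i.e. DF 12:25:39;17.

12:25:39;17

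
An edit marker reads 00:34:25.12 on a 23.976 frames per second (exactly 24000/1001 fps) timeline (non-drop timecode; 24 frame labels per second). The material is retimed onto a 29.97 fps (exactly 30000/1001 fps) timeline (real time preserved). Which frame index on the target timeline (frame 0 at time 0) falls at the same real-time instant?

frame 61965

Source frame index: (0×3600 + 34×60 + 25) × 24 + 12 = 49572.
Real time: 49572 / (24000/1001) = 4135131/2000 s.
Target frame: (4135131/2000) × (30000/1001) = 61965.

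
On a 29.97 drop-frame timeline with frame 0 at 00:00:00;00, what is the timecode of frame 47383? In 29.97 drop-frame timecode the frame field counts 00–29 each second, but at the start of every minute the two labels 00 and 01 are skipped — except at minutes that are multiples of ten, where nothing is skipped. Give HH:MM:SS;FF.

00:26:21;01

Ten DF minutes hold 17982 frames, so frame 47383 lies in block 2 (frames 35964–53945) with 11419 frames into that block.
The block's first minute is 1800 frames and the rest 1798 each; 11419 frames reaches minute 6, so 2 × 18 + 6 × 2 = 48 labels have been skipped so far.
Adding those back, label number 47383 + 48 = 47431 at 30 labels/s is 1581 s + 1 f = 0 h 26 min 21 s frame 1, i.e. 00:26:21;01.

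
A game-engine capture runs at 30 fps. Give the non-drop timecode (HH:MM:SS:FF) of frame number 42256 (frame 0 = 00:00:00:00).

00:23:28:16

42256 ÷ 30 = 1408 full seconds, remainder 16 frames.
1408 s = 0 h 23 min 28 s.
Timecode: 00:23:28:16.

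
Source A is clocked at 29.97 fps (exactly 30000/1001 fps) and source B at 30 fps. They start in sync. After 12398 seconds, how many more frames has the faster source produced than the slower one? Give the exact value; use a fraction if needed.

A emits 30000/1001 × 12398 = 371940000/1001 frames; B emits 30 × 12398 = 371940.
Difference = 371940/1001 frames (≈ 371.5684); B is ahead of A.

371940/1001 frames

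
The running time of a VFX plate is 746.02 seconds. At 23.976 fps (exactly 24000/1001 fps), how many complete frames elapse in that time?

17886 frames

Frames = 746.02 × 24000/1001 = 1627680/91 ≈ 17886.5934.
Complete frames: 17886.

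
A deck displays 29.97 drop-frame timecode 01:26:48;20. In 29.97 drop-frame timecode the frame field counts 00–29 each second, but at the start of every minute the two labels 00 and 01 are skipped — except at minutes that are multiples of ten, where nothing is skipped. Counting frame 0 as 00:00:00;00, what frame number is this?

156104

As if non-drop at 30 labels/s: (1 × 3600 + 26 × 60 + 48) × 30 + 20 = 156260.
Minute boundaries passed: 86; those not divisible by 10: 86 − 8 = 78; dropped labels = 2 × 78 = 156.
Actual frame index = 156260 − 156 = 156104.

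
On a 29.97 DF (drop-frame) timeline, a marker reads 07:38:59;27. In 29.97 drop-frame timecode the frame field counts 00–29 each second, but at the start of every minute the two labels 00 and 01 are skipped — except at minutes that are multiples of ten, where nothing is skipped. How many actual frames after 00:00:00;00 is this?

825371

Complete 10-minute blocks: 45, each 17982 frames → 809190.
Remaining 8 whole minutes in the current block: 1800 + 7 × 1798 = 14386 frames.
Within the current minute: 59 × 30 + 27 − 2 = 1795 (labels ;00/;01 skipped at this minute). Total = 809190 + 14386 + 1795 = 825371.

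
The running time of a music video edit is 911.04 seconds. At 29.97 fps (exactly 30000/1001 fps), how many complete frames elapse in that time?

Frames = 911.04 × 30000/1001 = 2102400/77 ≈ 27303.8961.
Complete frames: 27303.

27303 frames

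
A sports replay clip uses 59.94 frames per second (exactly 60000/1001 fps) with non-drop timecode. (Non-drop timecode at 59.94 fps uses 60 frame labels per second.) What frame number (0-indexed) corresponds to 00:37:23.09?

134589

Total seconds to the label: (0 × 3600 + 37 × 60 + 23) = 2243.
Frame index = 2243 × 60 + 9 = 134589.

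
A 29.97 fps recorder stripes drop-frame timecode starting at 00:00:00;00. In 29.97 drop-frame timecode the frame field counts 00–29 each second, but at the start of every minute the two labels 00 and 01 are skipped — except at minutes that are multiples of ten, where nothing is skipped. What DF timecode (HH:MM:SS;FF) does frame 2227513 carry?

Ten DF minutes hold 17982 frames, so frame 2227513 lies in block 123 (frames 2211786–2229767) with 15727 frames into that block.
The block's first minute is 1800 frames and the rest 1798 each; 15727 frames reaches minute 8, so 123 × 18 + 8 × 2 = 2230 labels have been skipped so far.
Adding those back, label number 2227513 + 2230 = 2229743 at 30 labels/s is 74324 s + 23 f = 20 h 38 min 44 s frame 23, i.e. 20:38:44;23.

20:38:44;23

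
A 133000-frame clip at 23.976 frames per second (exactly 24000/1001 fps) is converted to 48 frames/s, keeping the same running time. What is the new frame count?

Target frames = source frames × (target rate / source rate) = 133000 × (48)/(24000/1001) = 133000 × 1001/500 = 266266.

266266 frames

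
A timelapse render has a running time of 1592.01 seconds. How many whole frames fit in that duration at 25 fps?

39800 frames

Frames = 1592.01 × 25 = 159201/4 ≈ 39800.2500.
Complete frames: 39800.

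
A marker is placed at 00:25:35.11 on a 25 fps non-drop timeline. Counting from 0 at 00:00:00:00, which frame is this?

Total seconds to the label: (0 × 3600 + 25 × 60 + 35) = 1535.
Frame index = 1535 × 25 + 11 = 38386.

frame 38386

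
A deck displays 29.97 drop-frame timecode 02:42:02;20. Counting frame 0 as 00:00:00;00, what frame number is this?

291388

Complete 10-minute blocks: 16, each 17982 frames → 287712.
Remaining 2 whole minutes in the current block: 1800 + 1 × 1798 = 3598 frames.
Within the current minute: 2 × 30 + 20 − 2 = 78 (labels ;00/;01 skipped at this minute). Total = 287712 + 3598 + 78 = 291388.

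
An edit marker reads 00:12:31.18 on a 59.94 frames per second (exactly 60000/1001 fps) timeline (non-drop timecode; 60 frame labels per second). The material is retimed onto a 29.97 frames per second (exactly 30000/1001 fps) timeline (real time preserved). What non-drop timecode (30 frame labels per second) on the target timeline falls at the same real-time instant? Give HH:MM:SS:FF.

00:12:31:09

Source frame index: (0×3600 + 12×60 + 31) × 60 + 18 = 45078.
Real time: 45078 / (60000/1001) = 7520513/10000 s.
Target frame: (7520513/10000) × (30000/1001) = 22539.
At 30 labels/s: frame 22539 → 00:12:31:09.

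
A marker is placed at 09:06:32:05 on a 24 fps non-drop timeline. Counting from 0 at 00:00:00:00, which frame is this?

frame 787013

Total seconds to the label: (9 × 3600 + 6 × 60 + 32) = 32792.
Frame index = 32792 × 24 + 5 = 787013.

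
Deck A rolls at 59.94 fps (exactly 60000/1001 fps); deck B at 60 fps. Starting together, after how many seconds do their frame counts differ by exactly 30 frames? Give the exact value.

500.5 seconds

The gap grows by |60 − 60000/1001| = 60/1001 frames per second.
Time for a 30-frame gap: 30 ÷ (60/1001) = 500.5 s.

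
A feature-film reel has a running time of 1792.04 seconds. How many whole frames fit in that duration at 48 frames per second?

86017 frames

Frames = 1792.04 × 48 = 2150448/25 ≈ 86017.9200.
Complete frames: 86017.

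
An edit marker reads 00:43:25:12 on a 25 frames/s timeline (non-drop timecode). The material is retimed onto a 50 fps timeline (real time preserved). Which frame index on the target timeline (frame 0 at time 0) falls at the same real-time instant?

Source frame index: (0×3600 + 43×60 + 25) × 25 + 12 = 65137.
Real time: 65137 / (25) = 65137/25 s.
Target frame: (65137/25) × (50) = 130274.

frame 130274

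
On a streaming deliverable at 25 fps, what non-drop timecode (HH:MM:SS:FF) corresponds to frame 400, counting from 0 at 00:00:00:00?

400 ÷ 25 = 16 full seconds, remainder 0 frames.
16 s = 0 h 0 min 16 s.
Timecode: 00:00:16:00.

00:00:16:00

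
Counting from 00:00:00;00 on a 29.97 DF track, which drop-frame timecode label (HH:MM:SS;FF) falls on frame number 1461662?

Ten DF minutes hold 17982 frames, so frame 1461662 lies in block 81 (frames 1456542–1474523) with 5120 frames into that block.
The block's first minute is 1800 frames and the rest 1798 each; 5120 frames reaches minute 2, so 81 × 18 + 2 × 2 = 1462 labels have been skipped so far.
Adding those back, label number 1461662 + 1462 = 1463124 at 30 labels/s is 48770 s + 24 f = 13 h 32 min 50 s frame 24, i.e. 13:32:50;24.

13:32:50;24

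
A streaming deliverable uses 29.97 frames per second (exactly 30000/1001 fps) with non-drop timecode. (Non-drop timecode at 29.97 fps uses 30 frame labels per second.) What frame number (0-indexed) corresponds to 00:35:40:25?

Total seconds to the label: (0 × 3600 + 35 × 60 + 40) = 2140.
Frame index = 2140 × 30 + 25 = 64225.

frame 64225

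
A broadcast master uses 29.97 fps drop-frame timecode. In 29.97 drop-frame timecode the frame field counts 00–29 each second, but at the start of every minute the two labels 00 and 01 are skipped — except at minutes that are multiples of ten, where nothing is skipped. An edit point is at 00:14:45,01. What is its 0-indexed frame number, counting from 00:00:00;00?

26525

Complete 10-minute blocks: 1, each 17982 frames → 17982.
Remaining 4 whole minutes in the current block: 1800 + 3 × 1798 = 7194 frames.
Within the current minute: 45 × 30 + 1 − 2 = 1349 (labels ;00/;01 skipped at this minute). Total = 17982 + 7194 + 1349 = 26525.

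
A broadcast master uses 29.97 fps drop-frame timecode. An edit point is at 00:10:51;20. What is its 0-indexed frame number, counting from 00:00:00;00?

As if non-drop at 30 labels/s: (0 × 3600 + 10 × 60 + 51) × 30 + 20 = 19550.
Minute boundaries passed: 10; those not divisible by 10: 10 − 1 = 9; dropped labels = 2 × 9 = 18.
Actual frame index = 19550 − 18 = 19532.

19532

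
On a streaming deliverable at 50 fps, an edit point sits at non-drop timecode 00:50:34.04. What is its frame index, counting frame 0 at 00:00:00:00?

Total seconds to the label: (0 × 3600 + 50 × 60 + 34) = 3034.
Frame index = 3034 × 50 + 4 = 151704.

151704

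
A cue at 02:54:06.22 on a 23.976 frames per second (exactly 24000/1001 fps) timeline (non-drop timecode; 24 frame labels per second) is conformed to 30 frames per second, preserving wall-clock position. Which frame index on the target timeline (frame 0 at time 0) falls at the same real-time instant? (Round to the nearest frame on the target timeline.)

frame 313721

Source frame index: (2×3600 + 54×60 + 6) × 24 + 22 = 250726.
Real time: 250726 / (24000/1001) = 125488363/12000 s.
Target frame: (125488363/12000) × (30) = 125488363/400 ≈ 313720.907 → 313721.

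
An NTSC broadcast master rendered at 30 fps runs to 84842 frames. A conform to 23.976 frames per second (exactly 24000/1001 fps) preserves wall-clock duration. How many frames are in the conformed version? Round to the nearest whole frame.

Frames at target rate = 84842 × (24000/1001) / (30) = 67873600/1001 ≈ 67805.794.
Nearest whole frame: 67806.

67806 frames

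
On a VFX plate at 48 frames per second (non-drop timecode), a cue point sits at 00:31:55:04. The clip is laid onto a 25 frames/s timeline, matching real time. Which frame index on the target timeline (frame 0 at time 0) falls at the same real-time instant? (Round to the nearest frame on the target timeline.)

frame 47877

Source frame index: (0×3600 + 31×60 + 55) × 48 + 4 = 91924.
Real time: 91924 / (48) = 22981/12 s.
Target frame: (22981/12) × (25) = 574525/12 ≈ 47877.083 → 47877.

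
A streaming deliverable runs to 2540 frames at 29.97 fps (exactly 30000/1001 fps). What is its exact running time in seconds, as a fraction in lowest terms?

127127/1500 seconds

Running time = 2540 ÷ (30000/1001) = 2540 × 1001/30000 = 127127/1500 s.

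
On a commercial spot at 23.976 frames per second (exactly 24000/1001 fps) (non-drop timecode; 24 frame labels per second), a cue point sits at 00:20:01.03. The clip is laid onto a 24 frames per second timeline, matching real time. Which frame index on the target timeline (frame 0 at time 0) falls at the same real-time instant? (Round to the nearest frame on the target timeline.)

frame 28856

Source frame index: (0×3600 + 20×60 + 1) × 24 + 3 = 28827.
Real time: 28827 / (24000/1001) = 9618609/8000 s.
Target frame: (9618609/8000) × (24) = 28855827/1000 ≈ 28855.827 → 28856.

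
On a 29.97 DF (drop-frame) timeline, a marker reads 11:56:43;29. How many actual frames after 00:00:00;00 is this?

Complete 10-minute blocks: 71, each 17982 frames → 1276722.
Remaining 6 whole minutes in the current block: 1800 + 5 × 1798 = 10790 frames.
Within the current minute: 43 × 30 + 29 − 2 = 1317 (labels ;00/;01 skipped at this minute). Total = 1276722 + 10790 + 1317 = 1288829.

1288829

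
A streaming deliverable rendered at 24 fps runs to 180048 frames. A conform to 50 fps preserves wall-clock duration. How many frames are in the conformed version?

375100 frames

Target frames = source frames × (target rate / source rate) = 180048 × (50)/(24) = 180048 × 25/12 = 375100.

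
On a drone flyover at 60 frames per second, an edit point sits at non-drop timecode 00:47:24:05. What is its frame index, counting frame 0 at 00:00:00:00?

Total seconds to the label: (0 × 3600 + 47 × 60 + 24) = 2844.
Frame index = 2844 × 60 + 5 = 170645.

170645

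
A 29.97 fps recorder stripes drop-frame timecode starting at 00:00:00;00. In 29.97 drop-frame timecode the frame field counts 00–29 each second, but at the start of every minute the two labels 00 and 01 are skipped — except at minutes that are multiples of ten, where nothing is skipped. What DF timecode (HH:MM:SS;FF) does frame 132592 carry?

01:13:44;04

Each 10-minute DF block holds 10 × 60 × 30 − 9 × 2 = 17982 frames. 132592 ÷ 17982 → 7 full blocks, remainder 6718.
Within the partial block the first minute is 1800 frames and each further minute 1798, so 3 further minute boundaries passed. Total skipped labels = 18 × 7 + 2 × 3 = 132.
Non-drop label index = 132592 + 132 = 132724; at 30 labels/s that is 01:13:44:04, i.e. DF 01:13:44;04.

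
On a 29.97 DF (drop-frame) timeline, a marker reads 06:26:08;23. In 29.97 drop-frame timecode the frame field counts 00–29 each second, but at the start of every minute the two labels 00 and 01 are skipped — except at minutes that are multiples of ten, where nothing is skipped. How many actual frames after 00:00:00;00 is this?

694367

Complete 10-minute blocks: 38, each 17982 frames → 683316.
Remaining 6 whole minutes in the current block: 1800 + 5 × 1798 = 10790 frames.
Within the current minute: 8 × 30 + 23 − 2 = 261 (labels ;00/;01 skipped at this minute). Total = 683316 + 10790 + 261 = 694367.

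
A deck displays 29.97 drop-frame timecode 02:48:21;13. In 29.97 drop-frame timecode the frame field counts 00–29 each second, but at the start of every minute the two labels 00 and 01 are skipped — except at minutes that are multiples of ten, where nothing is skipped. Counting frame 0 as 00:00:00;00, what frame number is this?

302739

As if non-drop at 30 labels/s: (2 × 3600 + 48 × 60 + 21) × 30 + 13 = 303043.
Minute boundaries passed: 168; those not divisible by 10: 168 − 16 = 152; dropped labels = 2 × 152 = 304.
Actual frame index = 303043 − 304 = 302739.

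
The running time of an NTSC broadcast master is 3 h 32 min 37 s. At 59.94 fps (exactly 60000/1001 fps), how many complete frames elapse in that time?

764655 frames

3 h 32 min 37 s = 12757 s.
Frames = 12757 × 60000/1001 = 765420000/1001 ≈ 764655.3447.
Complete frames: 764655.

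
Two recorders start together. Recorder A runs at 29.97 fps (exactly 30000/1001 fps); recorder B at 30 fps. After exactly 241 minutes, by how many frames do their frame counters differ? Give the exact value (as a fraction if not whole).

433800/1001 frames

241 min = 14460 s.
A emits 30000/1001 × 14460 = 433800000/1001 frames; B emits 30 × 14460 = 433800.
Difference = 433800/1001 frames (≈ 433.3666); B is ahead of A.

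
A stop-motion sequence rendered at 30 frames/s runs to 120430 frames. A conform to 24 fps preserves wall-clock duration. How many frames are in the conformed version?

Target frames = source frames × (target rate / source rate) = 120430 × (24)/(30) = 120430 × 4/5 = 96344.

96344 frames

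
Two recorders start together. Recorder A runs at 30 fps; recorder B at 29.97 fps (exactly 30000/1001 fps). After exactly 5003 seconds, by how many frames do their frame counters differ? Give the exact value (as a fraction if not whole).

A emits 30 × 5003 = 150090 frames; B emits 30000/1001 × 5003 = 150090000/1001.
Difference = 150090/1001 frames (≈ 149.9401); B is behind A.

150090/1001 frames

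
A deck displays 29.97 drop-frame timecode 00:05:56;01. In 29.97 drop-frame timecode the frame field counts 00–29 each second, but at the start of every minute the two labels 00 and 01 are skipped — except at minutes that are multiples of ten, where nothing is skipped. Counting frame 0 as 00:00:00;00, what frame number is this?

10671

Complete 10-minute blocks: 0, each 17982 frames → 0.
Remaining 5 whole minutes in the current block: 1800 + 4 × 1798 = 8992 frames.
Within the current minute: 56 × 30 + 1 − 2 = 1679 (labels ;00/;01 skipped at this minute). Total = 0 + 8992 + 1679 = 10671.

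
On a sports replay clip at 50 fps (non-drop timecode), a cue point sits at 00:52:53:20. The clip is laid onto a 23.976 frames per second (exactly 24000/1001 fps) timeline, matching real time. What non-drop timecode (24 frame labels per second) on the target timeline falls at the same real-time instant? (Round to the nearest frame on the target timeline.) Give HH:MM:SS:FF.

Source frame index: (0×3600 + 52×60 + 53) × 50 + 20 = 158670.
Real time: 158670 / (50) = 15867/5 s.
Target frame: (15867/5) × (24000/1001) = 76161600/1001 ≈ 76085.514 → 76086.
At 24 labels/s: frame 76086 → 00:52:50:06.

00:52:50:06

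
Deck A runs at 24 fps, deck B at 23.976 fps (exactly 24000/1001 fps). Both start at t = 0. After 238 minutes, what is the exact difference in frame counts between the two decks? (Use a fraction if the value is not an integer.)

238 min = 14280 s.
A emits 24 × 14280 = 342720 frames; B emits 24000/1001 × 14280 = 48960000/143.
Difference = 48960/143 frames (≈ 342.3776); B is behind A.

48960/143 frames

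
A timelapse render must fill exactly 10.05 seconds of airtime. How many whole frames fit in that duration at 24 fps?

Frames = 10.05 × 24 = 1206/5 ≈ 241.2000.
Complete frames: 241.

241 frames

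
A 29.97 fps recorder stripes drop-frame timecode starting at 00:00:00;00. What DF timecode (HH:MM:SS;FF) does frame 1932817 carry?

Each 10-minute DF block holds 10 × 60 × 30 − 9 × 2 = 17982 frames. 1932817 ÷ 17982 → 107 full blocks, remainder 8743.
Within the partial block the first minute is 1800 frames and each further minute 1798, so 4 further minute boundaries passed. Total skipped labels = 18 × 107 + 2 × 4 = 1934.
Non-drop label index = 1932817 + 1934 = 1934751; at 30 labels/s that is 17:54:51:21, i.e. DF 17:54:51;21.

17:54:51;21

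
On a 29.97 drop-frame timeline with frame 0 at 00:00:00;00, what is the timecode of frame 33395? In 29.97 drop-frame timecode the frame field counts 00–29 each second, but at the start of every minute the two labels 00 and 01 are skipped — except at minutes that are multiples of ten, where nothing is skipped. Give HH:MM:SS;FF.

00:18:34;09

Ten DF minutes hold 17982 frames, so frame 33395 lies in block 1 (frames 17982–35963) with 15413 frames into that block.
The block's first minute is 1800 frames and the rest 1798 each; 15413 frames reaches minute 8, so 1 × 18 + 8 × 2 = 34 labels have been skipped so far.
Adding those back, label number 33395 + 34 = 33429 at 30 labels/s is 1114 s + 9 f = 0 h 18 min 34 s frame 9, i.e. 00:18:34;09.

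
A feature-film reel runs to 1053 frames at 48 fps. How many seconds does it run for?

Running time = 1053 / (48) = 21.9375 s.

21.9375 seconds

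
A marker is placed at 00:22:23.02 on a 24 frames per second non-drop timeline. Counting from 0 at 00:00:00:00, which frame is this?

Total seconds to the label: (0 × 3600 + 22 × 60 + 23) = 1343.
Frame index = 1343 × 24 + 2 = 32234.

frame 32234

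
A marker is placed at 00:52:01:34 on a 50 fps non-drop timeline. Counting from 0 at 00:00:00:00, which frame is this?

Total seconds to the label: (0 × 3600 + 52 × 60 + 1) = 3121.
Frame index = 3121 × 50 + 34 = 156084.

frame 156084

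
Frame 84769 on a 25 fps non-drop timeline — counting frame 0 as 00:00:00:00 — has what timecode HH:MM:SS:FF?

84769 ÷ 25 = 3390 full seconds, remainder 19 frames.
3390 s = 0 h 56 min 30 s.
Timecode: 00:56:30:19.

00:56:30:19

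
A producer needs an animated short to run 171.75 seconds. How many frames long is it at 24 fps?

4122 frames

Frames = 171.75 × 24 = 4122.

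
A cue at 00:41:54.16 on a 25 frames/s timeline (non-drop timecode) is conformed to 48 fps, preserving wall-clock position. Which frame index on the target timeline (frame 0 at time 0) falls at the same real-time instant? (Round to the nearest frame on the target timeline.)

frame 120703

Source frame index: (0×3600 + 41×60 + 54) × 25 + 16 = 62866.
Real time: 62866 / (25) = 62866/25 s.
Target frame: (62866/25) × (48) = 3017568/25 ≈ 120702.720 → 120703.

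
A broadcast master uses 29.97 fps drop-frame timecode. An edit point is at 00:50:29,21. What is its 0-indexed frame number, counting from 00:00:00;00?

Complete 10-minute blocks: 5, each 17982 frames → 89910.
Remaining 0 whole minutes in the current block: 0 frames.
Within the current minute: 29 × 30 + 21 = 891. Total = 89910 + 0 + 891 = 90801.

90801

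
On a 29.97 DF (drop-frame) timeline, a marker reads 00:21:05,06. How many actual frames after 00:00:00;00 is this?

37918

Complete 10-minute blocks: 2, each 17982 frames → 35964.
Remaining 1 whole minute in the current block: 1800 + 0 × 1798 = 1800 frames.
Within the current minute: 5 × 30 + 6 − 2 = 154 (labels ;00/;01 skipped at this minute). Total = 35964 + 1800 + 154 = 37918.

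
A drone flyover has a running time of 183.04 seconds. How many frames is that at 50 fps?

Frames = 183.04 × 50 = 9152.

9152 frames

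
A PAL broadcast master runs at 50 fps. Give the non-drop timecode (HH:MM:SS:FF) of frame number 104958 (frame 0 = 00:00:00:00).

00:34:59:08

104958 ÷ 50 = 2099 full seconds, remainder 8 frames.
2099 s = 0 h 34 min 59 s.
Timecode: 00:34:59:08.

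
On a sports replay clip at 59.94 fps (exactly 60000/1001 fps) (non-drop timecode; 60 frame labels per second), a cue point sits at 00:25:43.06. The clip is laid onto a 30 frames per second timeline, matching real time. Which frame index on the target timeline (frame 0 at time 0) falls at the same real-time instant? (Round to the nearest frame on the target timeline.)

Source frame index: (0×3600 + 25×60 + 43) × 60 + 6 = 92586.
Real time: 92586 / (60000/1001) = 15446431/10000 s.
Target frame: (15446431/10000) × (30) = 46339293/1000 ≈ 46339.293 → 46339.

frame 46339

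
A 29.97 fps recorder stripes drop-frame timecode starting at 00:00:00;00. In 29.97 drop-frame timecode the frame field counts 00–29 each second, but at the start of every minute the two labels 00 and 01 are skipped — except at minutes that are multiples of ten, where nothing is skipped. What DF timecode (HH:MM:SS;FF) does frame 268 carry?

Ten DF minutes hold 17982 frames, so frame 268 lies in block 0 (frames 0–17981) with 268 frames into that block.
The block's first minute is 1800 frames and the rest 1798 each; 268 frames reaches minute 0, so 0 × 18 + 0 × 2 = 0 labels have been skipped so far.
Adding those back, label number 268 + 0 = 268 at 30 labels/s is 8 s + 28 f = 0 h 0 min 8 s frame 28, i.e. 00:00:08;28.

00:00:08;28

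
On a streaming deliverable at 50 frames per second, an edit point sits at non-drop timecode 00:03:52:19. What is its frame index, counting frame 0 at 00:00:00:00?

Total seconds to the label: (0 × 3600 + 3 × 60 + 52) = 232.
Frame index = 232 × 50 + 19 = 11619.

frame 11619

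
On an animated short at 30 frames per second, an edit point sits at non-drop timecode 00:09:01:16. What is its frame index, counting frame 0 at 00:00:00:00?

16246

Total seconds to the label: (0 × 3600 + 9 × 60 + 1) = 541.
Frame index = 541 × 30 + 16 = 16246.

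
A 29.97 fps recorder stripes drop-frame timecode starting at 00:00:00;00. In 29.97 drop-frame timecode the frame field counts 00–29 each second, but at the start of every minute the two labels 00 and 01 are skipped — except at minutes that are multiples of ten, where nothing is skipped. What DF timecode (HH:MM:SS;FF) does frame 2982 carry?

00:01:39;14

Ten DF minutes hold 17982 frames, so frame 2982 lies in block 0 (frames 0–17981) with 2982 frames into that block.
The block's first minute is 1800 frames and the rest 1798 each; 2982 frames reaches minute 1, so 0 × 18 + 1 × 2 = 2 labels have been skipped so far.
Adding those back, label number 2982 + 2 = 2984 at 30 labels/s is 99 s + 14 f = 0 h 1 min 39 s frame 14, i.e. 00:01:39;14.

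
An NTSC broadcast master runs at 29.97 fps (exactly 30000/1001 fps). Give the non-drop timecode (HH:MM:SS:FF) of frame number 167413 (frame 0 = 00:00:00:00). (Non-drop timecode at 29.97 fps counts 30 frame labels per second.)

167413 ÷ 30 = 5580 full seconds, remainder 13 frames.
5580 s = 1 h 33 min 0 s.
Timecode: 01:33:00:13.

01:33:00:13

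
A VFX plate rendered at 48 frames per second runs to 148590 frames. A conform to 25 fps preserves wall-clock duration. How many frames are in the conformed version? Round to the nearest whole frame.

77391 frames

Frames at target rate = 148590 × (25) / (48) = 619125/8 ≈ 77390.625.
Nearest whole frame: 77391.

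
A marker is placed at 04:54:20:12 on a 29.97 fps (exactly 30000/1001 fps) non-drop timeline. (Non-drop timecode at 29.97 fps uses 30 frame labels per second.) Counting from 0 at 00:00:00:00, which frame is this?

Total seconds to the label: (4 × 3600 + 54 × 60 + 20) = 17660.
Frame index = 17660 × 30 + 12 = 529812.

529812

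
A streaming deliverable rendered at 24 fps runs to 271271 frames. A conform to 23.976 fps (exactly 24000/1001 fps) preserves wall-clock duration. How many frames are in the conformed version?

Target frames = source frames × (target rate / source rate) = 271271 × (24000/1001)/(24) = 271271 × 1000/1001 = 271000.

271000 frames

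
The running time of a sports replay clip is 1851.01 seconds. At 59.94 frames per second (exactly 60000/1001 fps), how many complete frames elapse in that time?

Frames = 1851.01 × 60000/1001 = 15865800/143 ≈ 110949.6503.
Complete frames: 110949.

110949 frames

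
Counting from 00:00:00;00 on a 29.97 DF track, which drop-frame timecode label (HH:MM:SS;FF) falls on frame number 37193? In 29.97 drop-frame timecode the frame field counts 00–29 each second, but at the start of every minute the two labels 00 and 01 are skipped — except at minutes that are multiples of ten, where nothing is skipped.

Ten DF minutes hold 17982 frames, so frame 37193 lies in block 2 (frames 35964–53945) with 1229 frames into that block.
The block's first minute is 1800 frames and the rest 1798 each; 1229 frames reaches minute 0, so 2 × 18 + 0 × 2 = 36 labels have been skipped so far.
Adding those back, label number 37193 + 36 = 37229 at 30 labels/s is 1240 s + 29 f = 0 h 20 min 40 s frame 29, i.e. 00:20:40;29.

00:20:40;29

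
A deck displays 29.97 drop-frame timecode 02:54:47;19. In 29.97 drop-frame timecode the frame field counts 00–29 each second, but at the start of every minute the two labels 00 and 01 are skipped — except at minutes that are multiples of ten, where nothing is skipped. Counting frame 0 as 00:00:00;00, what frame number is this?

314315

Complete 10-minute blocks: 17, each 17982 frames → 305694.
Remaining 4 whole minutes in the current block: 1800 + 3 × 1798 = 7194 frames.
Within the current minute: 47 × 30 + 19 − 2 = 1427 (labels ;00/;01 skipped at this minute). Total = 305694 + 7194 + 1427 = 314315.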